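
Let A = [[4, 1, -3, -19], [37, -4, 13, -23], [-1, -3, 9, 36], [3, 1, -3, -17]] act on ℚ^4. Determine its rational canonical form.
R = [[0, 0, 0, -1], [1, 0, 0, -8], [0, 1, 0, -18], [0, 0, 1, -8]]

The invariant factors of A (the non-unit diagonal entries of the Smith normal form of xI - A over ℚ[x]) are (x^2 + 4x + 1)^2, each dividing the next. The characteristic polynomial is their product, (x^2 + 4x + 1)^2.

The rational canonical form is the block-diagonal matrix of companion matrices C(f_i):
R = [[0, 0, 0, -1], [1, 0, 0, -8], [0, 1, 0, -18], [0, 0, 1, -8]].

Note the characteristic polynomial does not split into linear factors over ℚ, so A has no Jordan form over ℚ; the rational canonical form exists over any field.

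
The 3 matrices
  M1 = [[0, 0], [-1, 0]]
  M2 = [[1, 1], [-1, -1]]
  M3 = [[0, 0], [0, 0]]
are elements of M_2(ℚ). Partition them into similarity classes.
Characteristic polynomials: χ_{M1} = x^2, χ_{M2} = x^2, χ_{M3} = x^2.

{M1, M2}: invariant factors x^2.

{M3}: invariant factors x, x.

Matrices are similar if and only if their invariant-factor lists agree; the partition into similarity classes is {M1, M2}, {M3}.

2 classes: {M1, M2}, {M3}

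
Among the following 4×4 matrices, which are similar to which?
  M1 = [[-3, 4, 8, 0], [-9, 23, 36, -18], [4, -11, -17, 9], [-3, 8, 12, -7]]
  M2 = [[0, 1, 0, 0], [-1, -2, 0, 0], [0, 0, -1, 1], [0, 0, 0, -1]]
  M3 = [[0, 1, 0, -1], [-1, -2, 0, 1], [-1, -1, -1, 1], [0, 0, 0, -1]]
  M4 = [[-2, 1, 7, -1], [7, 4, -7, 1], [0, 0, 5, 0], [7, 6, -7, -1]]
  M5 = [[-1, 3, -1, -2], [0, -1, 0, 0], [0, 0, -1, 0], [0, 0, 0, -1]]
3 classes: {M1, M2}, {M3, M5}, {M4}

Characteristic polynomials: χ_{M1} = (x + 1)^4, χ_{M2} = (x + 1)^4, χ_{M3} = (x + 1)^4, χ_{M4} = (x - 5)^2(x + 2)^2, χ_{M5} = (x + 1)^4.

{M1, M2}: invariant factors (x + 1)^2, (x + 1)^2.

{M3, M5}: invariant factors x + 1, x + 1, (x + 1)^2.

{M4}: invariant factors x - 5, (x - 5)(x + 2)^2.

Matrices are similar if and only if their invariant-factor lists agree; the partition into similarity classes is {M1, M2}, {M3, M5}, {M4}.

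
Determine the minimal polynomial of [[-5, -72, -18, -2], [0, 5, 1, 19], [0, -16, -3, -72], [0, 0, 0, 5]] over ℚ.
The characteristic polynomial factors as (x - 5)(x - 1)^2(x + 5). The minimal polynomial is ∏(x - λ)^{k_λ} where k_λ is the size of the largest Jordan block at λ.

For λ = -5: rank(A + 5I) = 3, and the largest Jordan block has size 1 (the smallest k with rank((A + 5I)^k) = rank((A + 5I)^(k+1))).
For λ = 1: rank(A - I) = 3, and the largest Jordan block has size 2 (the smallest k with rank((A - I)^k) = rank((A - I)^(k+1))).
For λ = 5: rank(A - 5I) = 3, and the largest Jordan block has size 1 (the smallest k with rank((A - 5I)^k) = rank((A - 5I)^(k+1))).

So m_A(x) = (x - 5)(x - 1)^2(x + 5).

m_A(x) = (x - 5)(x - 1)^2(x + 5)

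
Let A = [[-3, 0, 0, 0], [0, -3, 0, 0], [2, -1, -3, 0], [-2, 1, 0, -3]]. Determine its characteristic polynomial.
χ_A(x) = (x + 3)^4

xI - A = [[x + 3, 0, 0, 0], [0, x + 3, 0, 0], [-2, 1, x + 3, 0], [2, -1, 0, x + 3]].

Expanding det(xI - A) along the first row:
det(xI - A) = + (x + 3)·det([[x + 3, 0, 0], [1, x + 3, 0], [-1, 0, x + 3]]) - (0)·det([[0, 0, 0], [-2, x + 3, 0], [2, 0, x + 3]]) + (0)·det([[0, x + 3, 0], [-2, 1, 0], [2, -1, x + 3]]) - (0)·det([[0, x + 3, 0], [-2, 1, x + 3], [2, -1, 0]]).

Evaluating gives χ_A(x) = x^4 + 12x^3 + 54x^2 + 108x + 81 = (x + 3)^4.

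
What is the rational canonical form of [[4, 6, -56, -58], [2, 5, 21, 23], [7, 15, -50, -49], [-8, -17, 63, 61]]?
The invariant factors of A (the non-unit diagonal entries of the Smith normal form of xI - A over ℚ[x]) are x - 6, (x - 6)(x - 4)^2, each dividing the next. The characteristic polynomial is their product, (x - 6)^2(x - 4)^2.

The rational canonical form is the block-diagonal matrix of companion matrices C(f_i):
R = [[6, 0, 0, 0], [0, 0, 0, 96], [0, 1, 0, -64], [0, 0, 1, 14]].

R = [[6, 0, 0, 0], [0, 0, 0, 96], [0, 1, 0, -64], [0, 0, 1, 14]]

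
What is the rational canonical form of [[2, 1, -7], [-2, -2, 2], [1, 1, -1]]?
R = [[0, 0, 0], [1, 0, -3], [0, 1, -1]]

The invariant factors of A (the non-unit diagonal entries of the Smith normal form of xI - A over ℚ[x]) are x(x^2 + x + 3), each dividing the next. The characteristic polynomial is their product, x(x^2 + x + 3).

The rational canonical form is the block-diagonal matrix of companion matrices C(f_i):
R = [[0, 0, 0], [1, 0, -3], [0, 1, -1]].

Note the characteristic polynomial does not split into linear factors over ℚ, so A has no Jordan form over ℚ; the rational canonical form exists over any field.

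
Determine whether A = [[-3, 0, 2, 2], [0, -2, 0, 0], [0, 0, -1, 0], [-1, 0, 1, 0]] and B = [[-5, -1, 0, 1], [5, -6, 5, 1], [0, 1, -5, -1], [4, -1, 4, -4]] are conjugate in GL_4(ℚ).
No.

trace(A) = -6 but trace(B) = -20. The trace is a similarity invariant, so A and B are not similar.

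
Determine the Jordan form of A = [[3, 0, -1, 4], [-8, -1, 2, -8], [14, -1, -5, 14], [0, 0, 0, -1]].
The characteristic polynomial is det(xI - A) = (x + 1)^4, so the eigenvalues are -1 (algebraic multiplicity 4).

For λ = -1: rank(A + I) = 2, rank((A + I)^2) = 1, rank((A + I)^3) = 0. The eigenspace has dimension 4 - 2 = 2, so there are 2 Jordan blocks; the rank sequence gives block sizes [3, 1].

Assembling the blocks gives the Jordan form J above.

J = [[-1, 1, 0, 0], [0, -1, 1, 0], [0, 0, -1, 0], [0, 0, 0, -1]]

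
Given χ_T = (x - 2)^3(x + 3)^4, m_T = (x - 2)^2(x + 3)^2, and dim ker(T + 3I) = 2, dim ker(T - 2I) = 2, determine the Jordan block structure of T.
λ = -3: algebraic multiplicity 4 (exponent in χ_T), largest block size 2 (exponent in m_T), 2 blocks (geometric multiplicity). These force block sizes [2, 2].
λ = 2: algebraic multiplicity 3 (exponent in χ_T), largest block size 2 (exponent in m_T), 2 blocks (geometric multiplicity). These force block sizes [2, 1].

Jordan blocks: (-3, 2), (-3, 2), (2, 2), (2, 1)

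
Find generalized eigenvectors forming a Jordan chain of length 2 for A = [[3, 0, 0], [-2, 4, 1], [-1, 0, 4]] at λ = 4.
v_1 = [[0, 1, 1]]^T, v_2 = [[0, 1, 0]]^T

We seek v_1 ∈ ker((A - 4I)^2) \ ker(A - 4I), then set v_{i+1} = (A - 4I) v_i.

One such chain is v_1 = [[0, 1, 1]]^T, v_2 = [[0, 1, 0]]^T. Check: (A - 4I) v_2 = [[0, 0, 0]]^T = 0.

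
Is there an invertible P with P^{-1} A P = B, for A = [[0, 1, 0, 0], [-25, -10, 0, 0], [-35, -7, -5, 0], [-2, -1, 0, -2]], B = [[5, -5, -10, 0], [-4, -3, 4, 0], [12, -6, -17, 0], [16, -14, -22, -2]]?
Yes.

Two matrices over a field are similar if and only if they have the same invariant factors.

Both A and B have characteristic polynomial (x + 2)(x + 5)^3 and minimal polynomial (x + 2)(x + 5)^2. Computing further, both have invariant factors x + 5, (x + 2)(x + 5)^2. Hence A and B are similar.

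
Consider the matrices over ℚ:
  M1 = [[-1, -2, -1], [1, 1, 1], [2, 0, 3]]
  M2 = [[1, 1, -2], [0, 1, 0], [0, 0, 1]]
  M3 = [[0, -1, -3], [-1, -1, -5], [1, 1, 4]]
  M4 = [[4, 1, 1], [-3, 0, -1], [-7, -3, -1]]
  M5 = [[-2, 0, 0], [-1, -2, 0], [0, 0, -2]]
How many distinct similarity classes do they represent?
3 classes: {M1, M3, M4}, {M2}, {M5}

Characteristic polynomials: χ_{M1} = (x - 1)^3, χ_{M2} = (x - 1)^3, χ_{M3} = (x - 1)^3, χ_{M4} = (x - 1)^3, χ_{M5} = (x + 2)^3.

{M1, M3, M4}: invariant factors (x - 1)^3.

{M2}: invariant factors x - 1, (x - 1)^2.

{M5}: invariant factors x + 2, (x + 2)^2.

Matrices are similar if and only if their invariant-factor lists agree; the partition into similarity classes is {M1, M3, M4}, {M2}, {M5}.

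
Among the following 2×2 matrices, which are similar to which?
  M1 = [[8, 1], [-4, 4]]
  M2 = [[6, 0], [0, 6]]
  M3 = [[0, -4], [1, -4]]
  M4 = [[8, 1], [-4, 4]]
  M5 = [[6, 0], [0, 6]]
Characteristic polynomials: χ_{M1} = (x - 6)^2, χ_{M2} = (x - 6)^2, χ_{M3} = (x + 2)^2, χ_{M4} = (x - 6)^2, χ_{M5} = (x - 6)^2.

{M1, M4}: invariant factors (x - 6)^2.

{M2, M5}: invariant factors x - 6, x - 6.

{M3}: invariant factors (x + 2)^2.

Matrices are similar if and only if their invariant-factor lists agree; the partition into similarity classes is {M1, M4}, {M2, M5}, {M3}.

3 classes: {M1, M4}, {M2, M5}, {M3}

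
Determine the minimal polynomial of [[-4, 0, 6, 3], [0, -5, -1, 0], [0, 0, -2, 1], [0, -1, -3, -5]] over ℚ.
The characteristic polynomial factors as (x + 4)^4. The minimal polynomial is ∏(x - λ)^{k_λ} where k_λ is the size of the largest Jordan block at λ.

For λ = -4: rank(A + 4I) = 2, and the largest Jordan block has size 3 (the smallest k with rank((A + 4I)^k) = rank((A + 4I)^(k+1))).

So m_A(x) = (x + 4)^3.

m_A(x) = (x + 4)^3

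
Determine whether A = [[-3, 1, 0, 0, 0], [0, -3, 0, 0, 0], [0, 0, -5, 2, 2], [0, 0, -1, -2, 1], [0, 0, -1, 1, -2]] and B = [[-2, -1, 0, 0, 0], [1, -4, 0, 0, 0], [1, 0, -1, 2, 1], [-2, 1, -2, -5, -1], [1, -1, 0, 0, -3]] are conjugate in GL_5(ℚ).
Yes.

Two matrices over a field are similar if and only if they have the same invariant factors.

Both A and B have characteristic polynomial (x + 3)^5 and minimal polynomial (x + 3)^2. Computing further, both have invariant factors x + 3, (x + 3)^2, (x + 3)^2. Hence A and B are similar.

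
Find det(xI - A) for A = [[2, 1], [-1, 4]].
χ_A(x) = (x - 3)^2

xI - A = [[x - 2, -1], [1, x - 4]].

Expanding det(xI - A) along the first row:
det(xI - A) = + (x - 2)·det([[x - 4]]) - (-1)·det([[1]]).

Evaluating gives χ_A(x) = x^2 - 6x + 9 = (x - 3)^2.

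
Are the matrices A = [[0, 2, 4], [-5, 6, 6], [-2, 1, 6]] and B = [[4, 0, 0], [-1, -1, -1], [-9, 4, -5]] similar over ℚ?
trace(A) = 12 but trace(B) = -2. The trace is a similarity invariant, so A and B are not similar.

No.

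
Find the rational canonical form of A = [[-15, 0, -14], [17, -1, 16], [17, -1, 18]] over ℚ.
R = [[0, 0, 30], [1, 0, 19], [0, 1, 2]]

The invariant factors of A (the non-unit diagonal entries of the Smith normal form of xI - A over ℚ[x]) are (x - 6)(x^2 + 4x + 5), each dividing the next. The characteristic polynomial is their product, (x - 6)(x^2 + 4x + 5).

The rational canonical form is the block-diagonal matrix of companion matrices C(f_i):
R = [[0, 0, 30], [1, 0, 19], [0, 1, 2]].

Note the characteristic polynomial does not split into linear factors over ℚ, so A has no Jordan form over ℚ; the rational canonical form exists over any field.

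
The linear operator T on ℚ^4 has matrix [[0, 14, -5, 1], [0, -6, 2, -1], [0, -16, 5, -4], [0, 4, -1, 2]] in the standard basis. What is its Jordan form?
The characteristic polynomial is det(xI - A) = x^3(x - 1), so the eigenvalues are 0 (algebraic multiplicity 3), 1 (algebraic multiplicity 1).

For λ = 0: rank(A) = 2, rank(A^2) = 1. The eigenspace has dimension 4 - 2 = 2, so there are 2 Jordan blocks; the rank sequence gives block sizes [2, 1].

For λ = 1: algebraic multiplicity 1 gives one 1×1 block.

Assembling the blocks gives the Jordan form J above.

J = [[0, 1, 0, 0], [0, 0, 0, 0], [0, 0, 0, 0], [0, 0, 0, 1]]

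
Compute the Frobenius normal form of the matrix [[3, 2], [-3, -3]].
R = [[0, 3], [1, 0]]

The invariant factors of A (the non-unit diagonal entries of the Smith normal form of xI - A over ℚ[x]) are x^2 - 3, each dividing the next. The characteristic polynomial is their product, x^2 - 3.

The rational canonical form is the block-diagonal matrix of companion matrices C(f_i):
R = [[0, 3], [1, 0]].

Note the characteristic polynomial does not split into linear factors over ℚ, so A has no Jordan form over ℚ; the rational canonical form exists over any field.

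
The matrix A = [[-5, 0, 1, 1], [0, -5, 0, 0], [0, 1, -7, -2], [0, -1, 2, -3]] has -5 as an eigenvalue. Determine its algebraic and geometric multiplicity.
The characteristic polynomial is (x + 5)^4, so the factor x + 5 appears with exponent 4: the algebraic multiplicity is 4.

rank(A + 5I) = 2, so the eigenspace has dimension 4 - 2 = 2: the geometric multiplicity is 2.

Since 2 < 4, A is not diagonalizable.

algebraic multiplicity 4, geometric multiplicity 2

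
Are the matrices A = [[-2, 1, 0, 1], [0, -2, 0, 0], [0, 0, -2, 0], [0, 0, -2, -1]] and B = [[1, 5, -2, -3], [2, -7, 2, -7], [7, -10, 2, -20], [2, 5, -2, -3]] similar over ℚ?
Two matrices over a field are similar if and only if they have the same invariant factors.

Both A and B have characteristic polynomial (x + 1)(x + 2)^3 and minimal polynomial (x + 1)(x + 2)^2. Computing further, both have invariant factors x + 2, (x + 1)(x + 2)^2. Hence A and B are similar.

Yes.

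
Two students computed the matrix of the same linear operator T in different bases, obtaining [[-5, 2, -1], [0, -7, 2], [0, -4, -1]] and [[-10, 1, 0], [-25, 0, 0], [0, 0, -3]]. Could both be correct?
Two matrices over a field are similar if and only if they have the same invariant factors.

Both A and B have characteristic polynomial (x + 3)(x + 5)^2 and minimal polynomial (x + 3)(x + 5)^2. Computing further, both have invariant factors (x + 3)(x + 5)^2. Hence A and B are similar.

Yes.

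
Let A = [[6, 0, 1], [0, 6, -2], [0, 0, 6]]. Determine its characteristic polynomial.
χ_A(x) = (x - 6)^3

xI - A = [[x - 6, 0, -1], [0, x - 6, 2], [0, 0, x - 6]].

Expanding det(xI - A) along the first row:
det(xI - A) = + (x - 6)·det([[x - 6, 2], [0, x - 6]]) - (0)·det([[0, 2], [0, x - 6]]) + (-1)·det([[0, x - 6], [0, 0]]).

Evaluating gives χ_A(x) = x^3 - 18x^2 + 108x - 216 = (x - 6)^3.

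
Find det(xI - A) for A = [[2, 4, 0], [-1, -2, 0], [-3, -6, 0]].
χ_A(x) = x^3

xI - A = [[x - 2, -4, 0], [1, x + 2, 0], [3, 6, x]].

Expanding det(xI - A) along the first row:
det(xI - A) = + (x - 2)·det([[x + 2, 0], [6, x]]) - (-4)·det([[1, 0], [3, x]]) + (0)·det([[1, x + 2], [3, 6]]).

Evaluating gives χ_A(x) = x^3.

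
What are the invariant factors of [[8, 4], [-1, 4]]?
(x - 6)^2

The Jordan structure of A has elementary divisors (x - 6)^2. Arranging the block sizes at each eigenvalue in decreasing order and taking row products gives the invariant factors.

Invariant factors (smallest first, each dividing the next): (x - 6)^2.

Check: the last factor (x - 6)^2 is the minimal polynomial, and the product (x - 6)^2 is the characteristic polynomial.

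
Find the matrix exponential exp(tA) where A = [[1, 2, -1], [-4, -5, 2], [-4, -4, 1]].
e^{tA} = [[(2*t + 1)*e^{-t}, 2*t*e^{-t}, -t*e^{-t}], [-4*t*e^{-t}, (1 - 4*t)*e^{-t}, 2*t*e^{-t}], [-4*t*e^{-t}, -4*t*e^{-t}, (2*t + 1)*e^{-t}]]

A has Jordan form J = [[-1, 1, 0], [0, -1, 0], [0, 0, -1]] with A = PJP^{-1}, so e^{tA} = P e^{tJ} P^{-1}.

For a Jordan block J_k(λ), e^{tJ_k(λ)} = e^{λt} · (I + tN + t^2 N^2/2! + ... + t^{k-1} N^{k-1}/(k-1)!) where N is the nilpotent superdiagonal part.

Assembling the blocks and conjugating back gives the entries of e^{tA} as shown above.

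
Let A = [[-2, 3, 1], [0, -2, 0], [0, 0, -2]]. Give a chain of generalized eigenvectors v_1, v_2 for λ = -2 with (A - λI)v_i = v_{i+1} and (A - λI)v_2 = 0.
v_1 = [[-4, 1, -2]]^T, v_2 = [[1, 0, 0]]^T

We seek v_1 ∈ ker((A + 2I)^2) \ ker(A + 2I), then set v_{i+1} = (A + 2I) v_i.

One such chain is v_1 = [[-4, 1, -2]]^T, v_2 = [[1, 0, 0]]^T. Check: (A + 2I) v_2 = [[0, 0, 0]]^T = 0.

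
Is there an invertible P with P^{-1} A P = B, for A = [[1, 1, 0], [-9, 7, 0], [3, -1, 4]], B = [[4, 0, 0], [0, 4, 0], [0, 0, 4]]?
No.

Both have characteristic polynomial (x - 4)^3, but the minimal polynomial of A is (x - 4)^2 while the minimal polynomial of B is x - 4. The minimal polynomial is a similarity invariant, so A and B are not similar.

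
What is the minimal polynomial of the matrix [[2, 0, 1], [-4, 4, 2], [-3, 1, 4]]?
m_A(x) = (x - 4)(x - 3)^2

The characteristic polynomial factors as (x - 4)(x - 3)^2. The minimal polynomial is ∏(x - λ)^{k_λ} where k_λ is the size of the largest Jordan block at λ.

For λ = 3: rank(A - 3I) = 2, and the largest Jordan block has size 2 (the smallest k with rank((A - 3I)^k) = rank((A - 3I)^(k+1))).
For λ = 4: rank(A - 4I) = 2, and the largest Jordan block has size 1 (the smallest k with rank((A - 4I)^k) = rank((A - 4I)^(k+1))).

So m_A(x) = (x - 4)(x - 3)^2.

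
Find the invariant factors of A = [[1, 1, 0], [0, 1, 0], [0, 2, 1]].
The Jordan structure of A has elementary divisors (x - 1)^2, (x - 1). Arranging the block sizes at each eigenvalue in decreasing order and taking row products gives the invariant factors.

Invariant factors (smallest first, each dividing the next): x - 1, (x - 1)^2.

Check: the last factor (x - 1)^2 is the minimal polynomial, and the product (x - 1)^3 is the characteristic polynomial.

x - 1, (x - 1)^2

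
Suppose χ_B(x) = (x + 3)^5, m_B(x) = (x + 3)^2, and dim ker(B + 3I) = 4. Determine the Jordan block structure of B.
λ = -3: algebraic multiplicity 5 (exponent in χ_B), largest block size 2 (exponent in m_B), 4 blocks (geometric multiplicity). These force block sizes [2, 1, 1, 1].

Jordan blocks: (-3, 2), (-3, 1), (-3, 1), (-3, 1)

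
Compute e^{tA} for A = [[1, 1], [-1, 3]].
A has Jordan form J = [[2, 1], [0, 2]] with A = PJP^{-1}, so e^{tA} = P e^{tJ} P^{-1}.

For a Jordan block J_k(λ), e^{tJ_k(λ)} = e^{λt} · (I + tN + t^2 N^2/2! + ... + t^{k-1} N^{k-1}/(k-1)!) where N is the nilpotent superdiagonal part.

Assembling the blocks and conjugating back gives the entries of e^{tA} as shown above.

e^{tA} = [[(1 - t)*e^{2*t}, t*e^{2*t}], [-t*e^{2*t}, (t + 1)*e^{2*t}]]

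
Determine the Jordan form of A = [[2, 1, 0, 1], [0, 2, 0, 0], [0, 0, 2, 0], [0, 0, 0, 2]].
The characteristic polynomial is det(xI - A) = (x - 2)^4, so the eigenvalues are 2 (algebraic multiplicity 4).

For λ = 2: rank(A - 2I) = 1, rank((A - 2I)^2) = 0. The eigenspace has dimension 4 - 1 = 3, so there are 3 Jordan blocks; the rank sequence gives block sizes [2, 1, 1].

Assembling the blocks gives the Jordan form J above.

J = [[2, 1, 0, 0], [0, 2, 0, 0], [0, 0, 2, 0], [0, 0, 0, 2]]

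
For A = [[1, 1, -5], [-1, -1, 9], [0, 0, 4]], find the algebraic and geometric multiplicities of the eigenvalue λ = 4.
algebraic multiplicity 1, geometric multiplicity 1

The characteristic polynomial is x^2(x - 4), so the factor x - 4 appears with exponent 1: the algebraic multiplicity is 1.

rank(A - 4I) = 2, so the eigenspace has dimension 3 - 2 = 1: the geometric multiplicity is 1.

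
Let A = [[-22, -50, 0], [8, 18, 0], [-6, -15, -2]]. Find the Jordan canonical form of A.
J = [[-2, 1, 0], [0, -2, 0], [0, 0, -2]]

The characteristic polynomial is det(xI - A) = (x + 2)^3, so the eigenvalues are -2 (algebraic multiplicity 3).

For λ = -2: rank(A + 2I) = 1, rank((A + 2I)^2) = 0. The eigenspace has dimension 3 - 1 = 2, so there are 2 Jordan blocks; the rank sequence gives block sizes [2, 1].

Assembling the blocks gives the Jordan form J above.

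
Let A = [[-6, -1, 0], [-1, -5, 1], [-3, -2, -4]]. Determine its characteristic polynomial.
xI - A = [[x + 6, 1, 0], [1, x + 5, -1], [3, 2, x + 4]].

Expanding det(xI - A) along the first row:
det(xI - A) = + (x + 6)·det([[x + 5, -1], [2, x + 4]]) - (1)·det([[1, -1], [3, x + 4]]) + (0)·det([[1, x + 5], [3, 2]]).

Evaluating gives χ_A(x) = x^3 + 15x^2 + 75x + 125 = (x + 5)^3.

χ_A(x) = (x + 5)^3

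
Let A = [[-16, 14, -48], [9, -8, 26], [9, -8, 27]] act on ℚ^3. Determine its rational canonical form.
The invariant factors of A (the non-unit diagonal entries of the Smith normal form of xI - A over ℚ[x]) are (x + 1)(x^2 - 4x - 2), each dividing the next. The characteristic polynomial is their product, (x + 1)(x^2 - 4x - 2).

The rational canonical form is the block-diagonal matrix of companion matrices C(f_i):
R = [[0, 0, 2], [1, 0, 6], [0, 1, 3]].

Note the characteristic polynomial does not split into linear factors over ℚ, so A has no Jordan form over ℚ; the rational canonical form exists over any field.

R = [[0, 0, 2], [1, 0, 6], [0, 1, 3]]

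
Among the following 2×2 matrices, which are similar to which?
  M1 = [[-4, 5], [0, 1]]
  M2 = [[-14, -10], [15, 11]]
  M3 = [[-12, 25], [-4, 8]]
2 classes: {M1, M2}, {M3}

Characteristic polynomials: χ_{M1} = (x - 1)(x + 4), χ_{M2} = (x - 1)(x + 4), χ_{M3} = (x + 2)^2.

{M1, M2}: invariant factors (x - 1)(x + 4).

{M3}: invariant factors (x + 2)^2.

Matrices are similar if and only if their invariant-factor lists agree; the partition into similarity classes is {M1, M2}, {M3}.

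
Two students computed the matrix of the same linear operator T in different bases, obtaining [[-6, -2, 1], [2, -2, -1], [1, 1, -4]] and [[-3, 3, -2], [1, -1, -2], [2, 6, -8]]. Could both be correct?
No.

Both have characteristic polynomial (x + 4)^3, but the minimal polynomial of A is (x + 4)^3 while the minimal polynomial of B is (x + 4)^2. The minimal polynomial is a similarity invariant, so A and B are not similar.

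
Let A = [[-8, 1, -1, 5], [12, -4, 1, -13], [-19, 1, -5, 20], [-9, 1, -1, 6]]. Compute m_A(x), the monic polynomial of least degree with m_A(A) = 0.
The characteristic polynomial factors as (x - 1)(x + 4)^3. The minimal polynomial is ∏(x - λ)^{k_λ} where k_λ is the size of the largest Jordan block at λ.

For λ = -4: rank(A + 4I) = 3, and the largest Jordan block has size 3 (the smallest k with rank((A + 4I)^k) = rank((A + 4I)^(k+1))).
For λ = 1: rank(A - I) = 3, and the largest Jordan block has size 1 (the smallest k with rank((A - I)^k) = rank((A - I)^(k+1))).

So m_A(x) = (x - 1)(x + 4)^3.

m_A(x) = (x - 1)(x + 4)^3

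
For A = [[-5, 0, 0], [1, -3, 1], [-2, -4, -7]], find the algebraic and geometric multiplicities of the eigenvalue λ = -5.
algebraic multiplicity 3, geometric multiplicity 2

The characteristic polynomial is (x + 5)^3, so the factor x + 5 appears with exponent 3: the algebraic multiplicity is 3.

rank(A + 5I) = 1, so the eigenspace has dimension 3 - 1 = 2: the geometric multiplicity is 2.

Since 2 < 3, A is not diagonalizable.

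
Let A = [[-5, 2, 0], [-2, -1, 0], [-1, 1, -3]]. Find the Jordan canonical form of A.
J = [[-3, 1, 0], [0, -3, 0], [0, 0, -3]]

The characteristic polynomial is det(xI - A) = (x + 3)^3, so the eigenvalues are -3 (algebraic multiplicity 3).

For λ = -3: rank(A + 3I) = 1, rank((A + 3I)^2) = 0. The eigenspace has dimension 3 - 1 = 2, so there are 2 Jordan blocks; the rank sequence gives block sizes [2, 1].

Assembling the blocks gives the Jordan form J above.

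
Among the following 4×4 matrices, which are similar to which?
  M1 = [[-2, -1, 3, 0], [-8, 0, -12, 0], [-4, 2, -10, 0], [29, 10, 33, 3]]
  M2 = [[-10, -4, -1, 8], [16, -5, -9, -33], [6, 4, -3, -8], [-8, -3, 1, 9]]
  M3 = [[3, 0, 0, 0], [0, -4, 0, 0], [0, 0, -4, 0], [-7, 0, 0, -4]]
2 classes: {M1, M2}, {M3}

Characteristic polynomials: χ_{M1} = (x - 3)(x + 4)^3, χ_{M2} = (x - 3)(x + 4)^3, χ_{M3} = (x - 3)(x + 4)^3.

{M1, M2}: invariant factors x + 4, (x - 3)(x + 4)^2.

{M3}: invariant factors x + 4, x + 4, (x - 3)(x + 4).

Matrices are similar if and only if their invariant-factor lists agree; the partition into similarity classes is {M1, M2}, {M3}.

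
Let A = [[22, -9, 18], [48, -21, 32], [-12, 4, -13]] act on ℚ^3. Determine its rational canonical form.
R = [[-5, 0, 0], [0, 0, -10], [0, 1, -7]]

The invariant factors of A (the non-unit diagonal entries of the Smith normal form of xI - A over ℚ[x]) are x + 5, (x + 2)(x + 5), each dividing the next. The characteristic polynomial is their product, (x + 2)(x + 5)^2.

The rational canonical form is the block-diagonal matrix of companion matrices C(f_i):
R = [[-5, 0, 0], [0, 0, -10], [0, 1, -7]].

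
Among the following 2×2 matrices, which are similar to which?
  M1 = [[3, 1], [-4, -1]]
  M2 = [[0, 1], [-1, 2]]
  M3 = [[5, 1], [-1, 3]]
Characteristic polynomials: χ_{M1} = (x - 1)^2, χ_{M2} = (x - 1)^2, χ_{M3} = (x - 4)^2.

{M1, M2}: invariant factors (x - 1)^2.

{M3}: invariant factors (x - 4)^2.

Matrices are similar if and only if their invariant-factor lists agree; the partition into similarity classes is {M1, M2}, {M3}.

2 classes: {M1, M2}, {M3}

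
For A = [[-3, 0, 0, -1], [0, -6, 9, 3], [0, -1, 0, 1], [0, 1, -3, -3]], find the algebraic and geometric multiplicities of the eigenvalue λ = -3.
algebraic multiplicity 4, geometric multiplicity 2

The characteristic polynomial is (x + 3)^4, so the factor x + 3 appears with exponent 4: the algebraic multiplicity is 4.

rank(A + 3I) = 2, so the eigenspace has dimension 4 - 2 = 2: the geometric multiplicity is 2.

Since 2 < 4, A is not diagonalizable.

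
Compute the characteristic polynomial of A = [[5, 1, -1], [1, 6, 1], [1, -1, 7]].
xI - A = [[x - 5, -1, 1], [-1, x - 6, -1], [-1, 1, x - 7]].

Expanding det(xI - A) along the first row:
det(xI - A) = + (x - 5)·det([[x - 6, -1], [1, x - 7]]) - (-1)·det([[-1, -1], [-1, x - 7]]) + (1)·det([[-1, x - 6], [-1, 1]]).

Evaluating gives χ_A(x) = x^3 - 18x^2 + 108x - 216 = (x - 6)^3.

χ_A(x) = (x - 6)^3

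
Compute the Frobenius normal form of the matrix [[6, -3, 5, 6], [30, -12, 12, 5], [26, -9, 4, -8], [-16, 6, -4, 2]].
R = [[0, 0, 0, 0], [1, 0, 0, 2], [0, 1, 0, -2], [0, 0, 1, 0]]

The invariant factors of A (the non-unit diagonal entries of the Smith normal form of xI - A over ℚ[x]) are x(x^3 + 2x - 2), each dividing the next. The characteristic polynomial is their product, x(x^3 + 2x - 2).

The rational canonical form is the block-diagonal matrix of companion matrices C(f_i):
R = [[0, 0, 0, 0], [1, 0, 0, 2], [0, 1, 0, -2], [0, 0, 1, 0]].

Note the characteristic polynomial does not split into linear factors over ℚ, so A has no Jordan form over ℚ; the rational canonical form exists over any field.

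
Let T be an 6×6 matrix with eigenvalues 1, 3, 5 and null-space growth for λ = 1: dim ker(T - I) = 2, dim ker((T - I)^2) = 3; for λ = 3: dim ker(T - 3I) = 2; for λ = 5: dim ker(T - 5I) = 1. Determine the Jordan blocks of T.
λ = 1: successive nullity increments [2, 1] count blocks of size ≥ k; block sizes are [2, 1].
λ = 3: successive nullity increments [2] count blocks of size ≥ k; block sizes are [1, 1].
λ = 5: successive nullity increments [1] count blocks of size ≥ k; block sizes are [1].

Jordan blocks: (1, 2), (1, 1), (3, 1), (3, 1), (5, 1)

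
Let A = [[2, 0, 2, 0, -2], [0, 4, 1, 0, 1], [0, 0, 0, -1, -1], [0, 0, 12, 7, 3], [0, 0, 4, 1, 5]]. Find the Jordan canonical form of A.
The characteristic polynomial is det(xI - A) = (x - 4)^4(x - 2), so the eigenvalues are 2 (algebraic multiplicity 1), 4 (algebraic multiplicity 4).

For λ = 2: algebraic multiplicity 1 gives one 1×1 block.

For λ = 4: rank(A - 4I) = 3, rank((A - 4I)^2) = 1. The eigenspace has dimension 5 - 3 = 2, so there are 2 Jordan blocks; the rank sequence gives block sizes [2, 2].

Assembling the blocks gives the Jordan form J above.

J = [[2, 0, 0, 0, 0], [0, 4, 1, 0, 0], [0, 0, 4, 0, 0], [0, 0, 0, 4, 1], [0, 0, 0, 0, 4]]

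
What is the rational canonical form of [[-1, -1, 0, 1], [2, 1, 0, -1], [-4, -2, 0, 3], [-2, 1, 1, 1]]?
The invariant factors of A (the non-unit diagonal entries of the Smith normal form of xI - A over ℚ[x]) are (x - 1)(x^3 + x + 1), each dividing the next. The characteristic polynomial is their product, (x - 1)(x^3 + x + 1).

The rational canonical form is the block-diagonal matrix of companion matrices C(f_i):
R = [[0, 0, 0, 1], [1, 0, 0, 0], [0, 1, 0, -1], [0, 0, 1, 1]].

Note the characteristic polynomial does not split into linear factors over ℚ, so A has no Jordan form over ℚ; the rational canonical form exists over any field.

R = [[0, 0, 0, 1], [1, 0, 0, 0], [0, 1, 0, -1], [0, 0, 1, 1]]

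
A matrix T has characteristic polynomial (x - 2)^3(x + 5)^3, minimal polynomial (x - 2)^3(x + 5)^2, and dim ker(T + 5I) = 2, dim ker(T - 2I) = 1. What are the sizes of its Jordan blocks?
λ = -5: algebraic multiplicity 3 (exponent in χ_T), largest block size 2 (exponent in m_T), 2 blocks (geometric multiplicity). These force block sizes [2, 1].
λ = 2: algebraic multiplicity 3 (exponent in χ_T), largest block size 3 (exponent in m_T), 1 block (geometric multiplicity). This forces block sizes [3].

Jordan blocks: (-5, 2), (-5, 1), (2, 3)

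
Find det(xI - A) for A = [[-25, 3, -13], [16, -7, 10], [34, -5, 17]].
xI - A = [[x + 25, -3, 13], [-16, x + 7, -10], [-34, 5, x - 17]].

Expanding det(xI - A) along the first row:
det(xI - A) = + (x + 25)·det([[x + 7, -10], [5, x - 17]]) - (-3)·det([[-16, -10], [-34, x - 17]]) + (13)·det([[-16, x + 7], [-34, 5]]).

Evaluating gives χ_A(x) = x^3 + 15x^2 + 75x + 125 = (x + 5)^3.

χ_A(x) = (x + 5)^3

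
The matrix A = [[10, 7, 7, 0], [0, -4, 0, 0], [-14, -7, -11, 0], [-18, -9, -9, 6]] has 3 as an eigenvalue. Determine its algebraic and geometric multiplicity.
algebraic multiplicity 1, geometric multiplicity 1

The characteristic polynomial is (x - 6)(x - 3)(x + 4)^2, so the factor x - 3 appears with exponent 1: the algebraic multiplicity is 1.

rank(A - 3I) = 3, so the eigenspace has dimension 4 - 3 = 1: the geometric multiplicity is 1.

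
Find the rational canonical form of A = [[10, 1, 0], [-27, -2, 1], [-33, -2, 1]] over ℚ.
R = [[0, 0, -6], [1, 0, -17], [0, 1, 9]]

The invariant factors of A (the non-unit diagonal entries of the Smith normal form of xI - A over ℚ[x]) are (x - 6)(x^2 - 3x - 1), each dividing the next. The characteristic polynomial is their product, (x - 6)(x^2 - 3x - 1).

The rational canonical form is the block-diagonal matrix of companion matrices C(f_i):
R = [[0, 0, -6], [1, 0, -17], [0, 1, 9]].

Note the characteristic polynomial does not split into linear factors over ℚ, so A has no Jordan form over ℚ; the rational canonical form exists over any field.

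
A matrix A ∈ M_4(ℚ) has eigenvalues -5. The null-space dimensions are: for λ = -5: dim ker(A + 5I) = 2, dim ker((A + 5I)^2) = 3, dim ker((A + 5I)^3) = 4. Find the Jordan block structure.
Jordan blocks: (-5, 3), (-5, 1)

λ = -5: successive nullity increments [2, 1, 1] count blocks of size ≥ k; block sizes are [3, 1].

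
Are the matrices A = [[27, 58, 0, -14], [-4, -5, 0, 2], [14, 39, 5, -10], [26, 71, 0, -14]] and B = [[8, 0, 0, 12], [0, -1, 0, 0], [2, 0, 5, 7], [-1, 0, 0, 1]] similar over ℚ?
Yes.

Two matrices over a field are similar if and only if they have the same invariant factors.

Both A and B have characteristic polynomial (x - 5)^2(x - 4)(x + 1) and minimal polynomial (x - 5)^2(x - 4)(x + 1). Computing further, both have invariant factors (x - 5)^2(x - 4)(x + 1). Hence A and B are similar.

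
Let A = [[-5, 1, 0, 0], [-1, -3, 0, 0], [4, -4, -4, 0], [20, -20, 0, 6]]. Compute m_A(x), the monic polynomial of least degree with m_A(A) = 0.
The characteristic polynomial factors as (x - 6)(x + 4)^3. The minimal polynomial is ∏(x - λ)^{k_λ} where k_λ is the size of the largest Jordan block at λ.

For λ = -4: rank(A + 4I) = 2, and the largest Jordan block has size 2 (the smallest k with rank((A + 4I)^k) = rank((A + 4I)^(k+1))).
For λ = 6: rank(A - 6I) = 3, and the largest Jordan block has size 1 (the smallest k with rank((A - 6I)^k) = rank((A - 6I)^(k+1))).

So m_A(x) = (x - 6)(x + 4)^2.

m_A(x) = (x - 6)(x + 4)^2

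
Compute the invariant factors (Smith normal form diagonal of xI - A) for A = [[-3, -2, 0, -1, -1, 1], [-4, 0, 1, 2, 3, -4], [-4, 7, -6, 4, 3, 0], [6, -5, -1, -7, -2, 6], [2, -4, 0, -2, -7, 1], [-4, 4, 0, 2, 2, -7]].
(x + 5)^3, (x + 5)^3

The Jordan structure of A has elementary divisors (x + 5)^3, (x + 5)^3. Arranging the block sizes at each eigenvalue in decreasing order and taking row products gives the invariant factors.

Invariant factors (smallest first, each dividing the next): (x + 5)^3, (x + 5)^3.

Check: the last factor (x + 5)^3 is the minimal polynomial, and the product (x + 5)^6 is the characteristic polynomial.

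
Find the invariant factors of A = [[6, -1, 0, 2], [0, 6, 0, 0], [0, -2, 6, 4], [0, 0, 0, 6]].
x - 6, x - 6, (x - 6)^2

The Jordan structure of A has elementary divisors (x - 6)^2, (x - 6), (x - 6). Arranging the block sizes at each eigenvalue in decreasing order and taking row products gives the invariant factors.

Invariant factors (smallest first, each dividing the next): x - 6, x - 6, (x - 6)^2.

Check: the last factor (x - 6)^2 is the minimal polynomial, and the product (x - 6)^4 is the characteristic polynomial.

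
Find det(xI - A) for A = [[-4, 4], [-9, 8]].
χ_A(x) = (x - 2)^2

xI - A = [[x + 4, -4], [9, x - 8]].

Expanding det(xI - A) along the first row:
det(xI - A) = + (x + 4)·det([[x - 8]]) - (-4)·det([[9]]).

Evaluating gives χ_A(x) = x^2 - 4x + 4 = (x - 2)^2.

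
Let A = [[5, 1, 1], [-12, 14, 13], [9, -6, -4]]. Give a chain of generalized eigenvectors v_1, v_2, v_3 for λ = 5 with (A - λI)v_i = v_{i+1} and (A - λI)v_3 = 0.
v_1 = [[0, -1, 1]]^T, v_2 = [[0, 4, -3]]^T, v_3 = [[1, -3, 3]]^T

We seek v_1 ∈ ker((A - 5I)^3) \ ker((A - 5I)^2), then set v_{i+1} = (A - 5I) v_i.

One such chain is v_1 = [[0, -1, 1]]^T, v_2 = [[0, 4, -3]]^T, v_3 = [[1, -3, 3]]^T. Check: (A - 5I) v_3 = [[0, 0, 0]]^T = 0.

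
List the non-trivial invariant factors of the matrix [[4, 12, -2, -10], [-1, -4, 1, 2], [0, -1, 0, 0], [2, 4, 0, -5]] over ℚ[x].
x + 1, (x + 1)^2(x + 2)

The Jordan structure of A has elementary divisors (x + 2), (x + 1)^2, (x + 1). Arranging the block sizes at each eigenvalue in decreasing order and taking row products gives the invariant factors.

Invariant factors (smallest first, each dividing the next): x + 1, (x + 1)^2(x + 2).

Check: the last factor (x + 1)^2(x + 2) is the minimal polynomial, and the product (x + 1)^3(x + 2) is the characteristic polynomial.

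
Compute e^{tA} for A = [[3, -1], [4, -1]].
e^{tA} = [[(2*t + 1)*e^{t}, -t*e^{t}], [4*t*e^{t}, (1 - 2*t)*e^{t}]]

A has Jordan form J = [[1, 1], [0, 1]] with A = PJP^{-1}, so e^{tA} = P e^{tJ} P^{-1}.

For a Jordan block J_k(λ), e^{tJ_k(λ)} = e^{λt} · (I + tN + t^2 N^2/2! + ... + t^{k-1} N^{k-1}/(k-1)!) where N is the nilpotent superdiagonal part.

Assembling the blocks and conjugating back gives the entries of e^{tA} as shown above.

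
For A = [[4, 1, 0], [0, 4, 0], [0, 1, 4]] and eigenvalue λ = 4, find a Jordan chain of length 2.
v_1 = [[2, 1, 0]]^T, v_2 = [[1, 0, 1]]^T

We seek v_1 ∈ ker((A - 4I)^2) \ ker(A - 4I), then set v_{i+1} = (A - 4I) v_i.

One such chain is v_1 = [[2, 1, 0]]^T, v_2 = [[1, 0, 1]]^T. Check: (A - 4I) v_2 = [[0, 0, 0]]^T = 0.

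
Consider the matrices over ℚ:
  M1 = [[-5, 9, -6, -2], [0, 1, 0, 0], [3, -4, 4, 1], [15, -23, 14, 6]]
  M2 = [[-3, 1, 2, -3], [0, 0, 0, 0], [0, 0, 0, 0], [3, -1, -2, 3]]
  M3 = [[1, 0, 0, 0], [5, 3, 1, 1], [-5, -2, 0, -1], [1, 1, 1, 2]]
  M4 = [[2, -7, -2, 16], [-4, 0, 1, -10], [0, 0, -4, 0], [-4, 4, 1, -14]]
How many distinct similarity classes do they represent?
Characteristic polynomials: χ_{M1} = (x - 2)^2(x - 1)^2, χ_{M2} = x^4, χ_{M3} = (x - 2)^2(x - 1)^2, χ_{M4} = (x + 4)^4.

{M1}: invariant factors (x - 2)^2(x - 1)^2.

{M2}: invariant factors x, x, x^2.

{M3}: invariant factors x - 1, (x - 2)^2(x - 1).

{M4}: invariant factors x + 4, (x + 4)^3.

Matrices are similar if and only if their invariant-factor lists agree; the partition into similarity classes is {M1}, {M2}, {M3}, {M4}.

4 classes: {M1}, {M2}, {M3}, {M4}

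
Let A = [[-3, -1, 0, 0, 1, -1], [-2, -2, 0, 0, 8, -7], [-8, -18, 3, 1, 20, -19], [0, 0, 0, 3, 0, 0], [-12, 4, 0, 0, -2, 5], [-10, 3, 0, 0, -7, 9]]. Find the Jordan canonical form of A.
The characteristic polynomial is det(xI - A) = (x - 4)^2(x - 3)^2(x + 3)^2, so the eigenvalues are -3 (algebraic multiplicity 2), 3 (algebraic multiplicity 2), 4 (algebraic multiplicity 2).

For λ = -3: rank(A + 3I) = 5, rank((A + 3I)^2) = 4. The eigenspace has dimension 6 - 5 = 1, so there is 1 Jordan block; the rank sequence gives block sizes [2].

For λ = 3: rank(A - 3I) = 5, rank((A - 3I)^2) = 4. The eigenspace has dimension 6 - 5 = 1, so there is 1 Jordan block; the rank sequence gives block sizes [2].

For λ = 4: rank(A - 4I) = 5, rank((A - 4I)^2) = 4. The eigenspace has dimension 6 - 5 = 1, so there is 1 Jordan block; the rank sequence gives block sizes [2].

Assembling the blocks gives the Jordan form J above.

J = [[-3, 1, 0, 0, 0, 0], [0, -3, 0, 0, 0, 0], [0, 0, 3, 1, 0, 0], [0, 0, 0, 3, 0, 0], [0, 0, 0, 0, 4, 1], [0, 0, 0, 0, 0, 4]]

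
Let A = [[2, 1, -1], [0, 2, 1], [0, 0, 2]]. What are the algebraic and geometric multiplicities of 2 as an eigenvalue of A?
The characteristic polynomial is (x - 2)^3, so the factor x - 2 appears with exponent 3: the algebraic multiplicity is 3.

rank(A - 2I) = 2, so the eigenspace has dimension 3 - 2 = 1: the geometric multiplicity is 1.

Since 1 < 3, A is not diagonalizable.

algebraic multiplicity 3, geometric multiplicity 1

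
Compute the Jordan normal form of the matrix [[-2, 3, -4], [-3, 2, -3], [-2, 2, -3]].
The characteristic polynomial is det(xI - A) = (x + 1)^3, so the eigenvalues are -1 (algebraic multiplicity 3).

For λ = -1: rank(A + I) = 2, rank((A + I)^2) = 1, rank((A + I)^3) = 0. The eigenspace has dimension 3 - 2 = 1, so there is 1 Jordan block; the rank sequence gives block sizes [3].

Assembling the blocks gives the Jordan form J above.

J = [[-1, 1, 0], [0, -1, 1], [0, 0, -1]]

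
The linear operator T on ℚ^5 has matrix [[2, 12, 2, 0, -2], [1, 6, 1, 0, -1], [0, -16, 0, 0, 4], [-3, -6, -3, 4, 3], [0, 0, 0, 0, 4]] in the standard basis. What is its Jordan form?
The characteristic polynomial is det(xI - A) = x(x - 4)^4, so the eigenvalues are 0 (algebraic multiplicity 1), 4 (algebraic multiplicity 4).

For λ = 0: algebraic multiplicity 1 gives one 1×1 block.

For λ = 4: rank(A - 4I) = 2, rank((A - 4I)^2) = 1. The eigenspace has dimension 5 - 2 = 3, so there are 3 Jordan blocks; the rank sequence gives block sizes [2, 1, 1].

Assembling the blocks gives the Jordan form J above.

J = [[0, 0, 0, 0, 0], [0, 4, 1, 0, 0], [0, 0, 4, 0, 0], [0, 0, 0, 4, 0], [0, 0, 0, 0, 4]]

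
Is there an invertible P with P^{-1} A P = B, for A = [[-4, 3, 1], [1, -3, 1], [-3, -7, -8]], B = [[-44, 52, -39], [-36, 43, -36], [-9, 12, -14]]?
Both have characteristic polynomial (x + 5)^3, but the minimal polynomial of A is (x + 5)^3 while the minimal polynomial of B is (x + 5)^2. The minimal polynomial is a similarity invariant, so A and B are not similar.

No.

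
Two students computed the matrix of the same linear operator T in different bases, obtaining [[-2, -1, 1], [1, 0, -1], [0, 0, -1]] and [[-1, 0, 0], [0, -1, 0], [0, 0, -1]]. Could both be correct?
Both have characteristic polynomial (x + 1)^3, but the minimal polynomial of A is (x + 1)^2 while the minimal polynomial of B is x + 1. The minimal polynomial is a similarity invariant, so A and B are not similar.

No.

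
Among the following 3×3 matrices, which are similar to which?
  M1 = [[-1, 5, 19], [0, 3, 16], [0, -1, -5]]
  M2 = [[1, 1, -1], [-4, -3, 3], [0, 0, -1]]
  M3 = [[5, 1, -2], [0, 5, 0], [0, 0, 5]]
Characteristic polynomials: χ_{M1} = (x + 1)^3, χ_{M2} = (x + 1)^3, χ_{M3} = (x - 5)^3.

{M1, M2}: invariant factors (x + 1)^3.

{M3}: invariant factors x - 5, (x - 5)^2.

Matrices are similar if and only if their invariant-factor lists agree; the partition into similarity classes is {M1, M2}, {M3}.

2 classes: {M1, M2}, {M3}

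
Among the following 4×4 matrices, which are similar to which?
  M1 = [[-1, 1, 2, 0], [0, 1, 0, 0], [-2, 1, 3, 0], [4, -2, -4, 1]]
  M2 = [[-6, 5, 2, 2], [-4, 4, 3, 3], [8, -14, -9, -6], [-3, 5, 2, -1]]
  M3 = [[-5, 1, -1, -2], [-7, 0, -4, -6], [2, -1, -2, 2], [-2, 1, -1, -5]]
2 classes: {M1}, {M2, M3}

Characteristic polynomials: χ_{M1} = (x - 1)^4, χ_{M2} = (x + 3)^4, χ_{M3} = (x + 3)^4.

{M1}: invariant factors x - 1, x - 1, (x - 1)^2.

{M2, M3}: invariant factors x + 3, (x + 3)^3.

Matrices are similar if and only if their invariant-factor lists agree; the partition into similarity classes is {M1}, {M2, M3}.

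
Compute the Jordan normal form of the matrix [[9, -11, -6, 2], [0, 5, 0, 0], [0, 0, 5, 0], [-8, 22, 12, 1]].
J = [[5, 1, 0, 0], [0, 5, 0, 0], [0, 0, 5, 0], [0, 0, 0, 5]]

The characteristic polynomial is det(xI - A) = (x - 5)^4, so the eigenvalues are 5 (algebraic multiplicity 4).

For λ = 5: rank(A - 5I) = 1, rank((A - 5I)^2) = 0. The eigenspace has dimension 4 - 1 = 3, so there are 3 Jordan blocks; the rank sequence gives block sizes [2, 1, 1].

Assembling the blocks gives the Jordan form J above.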